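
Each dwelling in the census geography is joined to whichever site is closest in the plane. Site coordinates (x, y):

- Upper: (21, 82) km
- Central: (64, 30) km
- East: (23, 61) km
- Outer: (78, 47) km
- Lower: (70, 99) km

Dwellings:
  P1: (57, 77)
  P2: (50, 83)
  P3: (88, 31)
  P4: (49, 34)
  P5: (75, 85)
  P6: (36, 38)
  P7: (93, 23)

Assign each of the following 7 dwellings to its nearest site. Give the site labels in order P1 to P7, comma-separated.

Lower, Lower, Outer, Central, Lower, East, Outer

P1 → Lower (d²=653.00)
P2 → Lower (d²=656.00)
P3 → Outer (d²=356.00)
P4 → Central (d²=241.00)
P5 → Lower (d²=221.00)
P6 → East (d²=698.00)
P7 → Outer (d²=801.00)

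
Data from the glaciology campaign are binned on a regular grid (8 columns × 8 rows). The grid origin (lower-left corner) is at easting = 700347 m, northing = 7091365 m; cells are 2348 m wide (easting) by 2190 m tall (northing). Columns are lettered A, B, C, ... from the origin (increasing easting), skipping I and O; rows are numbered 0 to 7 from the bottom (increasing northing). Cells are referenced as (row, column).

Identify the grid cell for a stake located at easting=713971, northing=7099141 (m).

(3, F)

Column index: ⌊(713971 − 700347) / 2348⌋ = ⌊5.802⌋ = 5 → column F
Row offset from origin: ⌊(7099141 − 7091365) / 2190⌋ = ⌊3.551⌋ = 3 → row 3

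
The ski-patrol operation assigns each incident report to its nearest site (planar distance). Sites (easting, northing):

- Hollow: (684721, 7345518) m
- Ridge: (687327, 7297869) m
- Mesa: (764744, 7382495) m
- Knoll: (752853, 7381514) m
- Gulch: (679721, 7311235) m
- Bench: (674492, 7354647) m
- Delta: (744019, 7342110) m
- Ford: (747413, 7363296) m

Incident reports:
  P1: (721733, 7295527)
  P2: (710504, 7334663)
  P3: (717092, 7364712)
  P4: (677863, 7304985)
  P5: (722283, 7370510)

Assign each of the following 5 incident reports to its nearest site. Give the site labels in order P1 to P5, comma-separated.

Ridge, Hollow, Ford, Gulch, Ford

P1 → Ridge (d²=1189257800.00)
P2 → Hollow (d²=782594114.00)
P3 → Ford (d²=921368097.00)
P4 → Gulch (d²=42514664.00)
P5 → Ford (d²=683558696.00)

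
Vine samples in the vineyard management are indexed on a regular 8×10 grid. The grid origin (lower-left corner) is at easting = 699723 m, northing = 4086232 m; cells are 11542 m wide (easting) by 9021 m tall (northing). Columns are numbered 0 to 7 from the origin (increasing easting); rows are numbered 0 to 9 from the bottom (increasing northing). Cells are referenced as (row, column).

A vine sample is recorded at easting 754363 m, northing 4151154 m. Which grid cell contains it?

(7, 4)

Column index: ⌊(754363 − 699723) / 11542⌋ = ⌊4.734⌋ = 4
Row offset from origin: ⌊(4151154 − 4086232) / 9021⌋ = ⌊7.197⌋ = 7 → row 7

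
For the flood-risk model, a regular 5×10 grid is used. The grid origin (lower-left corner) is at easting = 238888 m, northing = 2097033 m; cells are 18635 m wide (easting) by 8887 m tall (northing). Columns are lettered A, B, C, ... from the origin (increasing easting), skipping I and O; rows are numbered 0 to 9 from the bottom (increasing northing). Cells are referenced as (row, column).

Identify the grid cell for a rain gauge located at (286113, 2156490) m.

Column index: ⌊(286113 − 238888) / 18635⌋ = ⌊2.534⌋ = 2 → column C
Row offset from origin: ⌊(2156490 − 2097033) / 8887⌋ = ⌊6.690⌋ = 6 → row 6

(6, C)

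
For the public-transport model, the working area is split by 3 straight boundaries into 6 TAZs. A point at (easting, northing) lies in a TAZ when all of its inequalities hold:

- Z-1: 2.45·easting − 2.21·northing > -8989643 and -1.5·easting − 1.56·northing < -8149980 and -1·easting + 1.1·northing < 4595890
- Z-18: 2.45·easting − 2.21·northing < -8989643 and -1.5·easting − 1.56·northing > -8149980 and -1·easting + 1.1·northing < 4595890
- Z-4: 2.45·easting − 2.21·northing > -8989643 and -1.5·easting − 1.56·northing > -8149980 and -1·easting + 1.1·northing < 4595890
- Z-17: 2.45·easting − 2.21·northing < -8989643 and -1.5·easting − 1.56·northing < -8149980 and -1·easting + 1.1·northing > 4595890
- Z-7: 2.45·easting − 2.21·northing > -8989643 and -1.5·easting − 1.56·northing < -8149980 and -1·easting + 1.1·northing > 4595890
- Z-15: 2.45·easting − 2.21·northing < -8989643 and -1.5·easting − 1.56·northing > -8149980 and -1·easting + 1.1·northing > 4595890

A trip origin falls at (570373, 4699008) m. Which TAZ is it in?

2.45·570373 − 2.21·4699008 = -8987393.830, which is > -8989643
-1.5·570373 − 1.56·4699008 = -8186011.980, which is < -8149980
-1·570373 + 1.1·4699008 = 4598535.800, which is > 4595890
This sign pattern matches Z-7.

Z-7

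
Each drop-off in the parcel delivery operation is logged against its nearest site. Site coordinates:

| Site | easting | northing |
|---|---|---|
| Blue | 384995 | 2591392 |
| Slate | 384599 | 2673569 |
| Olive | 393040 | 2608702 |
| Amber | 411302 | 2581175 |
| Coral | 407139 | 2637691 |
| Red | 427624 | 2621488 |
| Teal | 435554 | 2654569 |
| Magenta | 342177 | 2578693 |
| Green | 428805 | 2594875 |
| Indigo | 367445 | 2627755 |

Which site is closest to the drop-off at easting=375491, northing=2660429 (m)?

Slate

Squared distances to each site:
Blue: 4856433385.000; Slate: 255615264.000; Olive: 2983649930.000; Amber: 7563624237.000; Coral: 1518612548.000; Red: 4234251170.000; Teal: 3641903569.000; Magenta: 7790596292.000; Green: 7139709512.000; Indigo: 1132328392.000.
Minimum at Slate.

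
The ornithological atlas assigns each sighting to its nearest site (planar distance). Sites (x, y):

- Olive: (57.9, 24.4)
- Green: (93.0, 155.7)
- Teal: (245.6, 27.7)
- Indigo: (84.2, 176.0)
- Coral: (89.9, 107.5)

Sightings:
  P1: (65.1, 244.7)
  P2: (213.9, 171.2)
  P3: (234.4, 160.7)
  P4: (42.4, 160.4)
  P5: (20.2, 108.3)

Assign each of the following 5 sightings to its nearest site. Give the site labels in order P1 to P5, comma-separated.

P1 → Indigo (d²=5084.50)
P2 → Green (d²=14857.06)
P3 → Teal (d²=17814.44)
P4 → Indigo (d²=1990.60)
P5 → Coral (d²=4858.73)

Indigo, Green, Teal, Indigo, Coral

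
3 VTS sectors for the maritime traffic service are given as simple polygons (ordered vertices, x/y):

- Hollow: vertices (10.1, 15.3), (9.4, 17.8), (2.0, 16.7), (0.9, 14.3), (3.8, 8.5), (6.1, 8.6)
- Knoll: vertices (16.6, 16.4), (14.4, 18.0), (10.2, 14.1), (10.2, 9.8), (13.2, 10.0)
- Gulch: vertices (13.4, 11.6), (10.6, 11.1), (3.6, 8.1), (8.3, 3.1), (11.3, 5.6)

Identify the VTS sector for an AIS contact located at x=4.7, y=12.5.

Cast a ray rightward from (4.7, 12.5). For each polygon, the edges (by vertex number in listed order) whose endpoints lie on opposite sides of y = 12.5, where each meets that height, and whether that is right or left of the point:
Hollow: 4–5 at x≈1.80 (left), 6–1 at x≈8.43 (right) → 1 crossing.
Knoll: 3–4 at x≈10.20 (right), 5–1 at x≈14.53 (right) → 2 crossings.
Gulch: no edge straddles that height → 0 crossings.
Only Hollow has an odd count, so the point is inside Hollow.

Hollow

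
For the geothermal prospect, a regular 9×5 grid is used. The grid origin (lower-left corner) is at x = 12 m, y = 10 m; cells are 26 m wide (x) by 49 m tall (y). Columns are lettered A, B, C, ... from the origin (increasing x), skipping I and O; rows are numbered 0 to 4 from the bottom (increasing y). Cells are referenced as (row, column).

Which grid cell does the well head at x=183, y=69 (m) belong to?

(1, G)

Column index: ⌊(183 − 12) / 26⌋ = ⌊6.577⌋ = 6 → column G
Row offset from origin: ⌊(69 − 10) / 49⌋ = ⌊1.204⌋ = 1 → row 1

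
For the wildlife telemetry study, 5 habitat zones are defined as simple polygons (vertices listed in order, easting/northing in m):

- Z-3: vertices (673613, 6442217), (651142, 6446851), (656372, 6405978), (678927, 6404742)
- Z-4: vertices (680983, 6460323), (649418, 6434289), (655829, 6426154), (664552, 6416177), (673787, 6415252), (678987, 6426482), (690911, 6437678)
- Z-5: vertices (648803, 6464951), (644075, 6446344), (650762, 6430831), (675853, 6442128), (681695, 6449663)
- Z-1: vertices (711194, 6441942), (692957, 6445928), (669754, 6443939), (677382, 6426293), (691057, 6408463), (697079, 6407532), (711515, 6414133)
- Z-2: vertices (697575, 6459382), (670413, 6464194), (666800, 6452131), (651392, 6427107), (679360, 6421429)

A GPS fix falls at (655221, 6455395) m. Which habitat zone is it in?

Z-5

Cast a ray rightward from (655221, 6455395). For each polygon, the edges (by vertex number in listed order) whose endpoints lie on opposite sides of northing = 6455395, where each meets that height, and whether that is right or left of the point:
Z-3: no edge straddles that height → 0 crossings.
Z-4: 1–2 at easting≈675008.0 (right), 7–1 at easting≈683143.5 (right) → 2 crossings.
Z-5: 1–2 at easting≈646374.8 (left), 5–1 at easting≈669362.7 (right) → 1 crossing.
Z-1: no edge straddles that height → 0 crossings.
Z-2: 2–3 at easting≈667777.6 (right), 5–1 at easting≈695661.5 (right) → 2 crossings.
Only Z-5 has an odd count, so the point is inside Z-5.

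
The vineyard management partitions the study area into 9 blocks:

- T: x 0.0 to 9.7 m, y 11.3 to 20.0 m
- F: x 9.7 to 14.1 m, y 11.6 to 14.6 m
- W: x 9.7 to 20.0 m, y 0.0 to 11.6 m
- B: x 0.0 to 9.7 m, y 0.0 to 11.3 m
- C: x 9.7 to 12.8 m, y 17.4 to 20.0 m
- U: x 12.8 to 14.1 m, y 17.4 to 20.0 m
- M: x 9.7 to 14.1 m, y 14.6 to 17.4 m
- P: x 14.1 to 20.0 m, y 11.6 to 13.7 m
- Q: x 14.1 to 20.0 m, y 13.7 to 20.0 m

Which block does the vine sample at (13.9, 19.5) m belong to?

U

The point has x = 13.9 and y = 19.5.
Only U satisfies 12.8 ≤ x ≤ 14.1 and 17.4 ≤ y ≤ 20.0.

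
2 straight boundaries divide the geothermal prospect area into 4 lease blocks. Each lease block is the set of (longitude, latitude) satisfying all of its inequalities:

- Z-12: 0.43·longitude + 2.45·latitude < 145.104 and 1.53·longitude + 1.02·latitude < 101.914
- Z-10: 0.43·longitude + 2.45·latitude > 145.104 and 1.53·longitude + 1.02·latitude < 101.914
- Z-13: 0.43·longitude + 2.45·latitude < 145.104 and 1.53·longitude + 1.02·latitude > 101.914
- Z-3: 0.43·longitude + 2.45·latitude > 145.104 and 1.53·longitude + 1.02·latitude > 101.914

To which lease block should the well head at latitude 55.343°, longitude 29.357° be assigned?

Z-10

0.43·29.357 + 2.45·55.343 = 148.214, which is > 145.104
1.53·29.357 + 1.02·55.343 = 101.366, which is < 101.914
This sign pattern matches Z-10.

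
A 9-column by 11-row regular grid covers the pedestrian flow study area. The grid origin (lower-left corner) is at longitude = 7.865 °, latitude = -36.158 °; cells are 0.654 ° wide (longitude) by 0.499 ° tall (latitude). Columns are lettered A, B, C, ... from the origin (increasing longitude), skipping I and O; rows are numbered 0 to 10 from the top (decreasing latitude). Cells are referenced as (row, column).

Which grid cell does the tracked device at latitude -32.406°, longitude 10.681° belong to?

Column index: ⌊(10.681 − 7.865) / 0.654⌋ = ⌊4.306⌋ = 4 → column E
Row offset from origin: ⌊(-32.406 − -36.158) / 0.499⌋ = ⌊7.519⌋ = 7 → row 3 (counted from top)

(3, E)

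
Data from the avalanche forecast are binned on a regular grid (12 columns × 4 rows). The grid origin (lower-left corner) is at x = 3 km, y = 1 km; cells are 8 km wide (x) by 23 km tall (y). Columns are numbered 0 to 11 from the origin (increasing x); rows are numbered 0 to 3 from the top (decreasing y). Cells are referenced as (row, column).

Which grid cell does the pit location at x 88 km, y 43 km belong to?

(2, 10)

Column index: ⌊(88 − 3) / 8⌋ = ⌊10.625⌋ = 10
Row offset from origin: ⌊(43 − 1) / 23⌋ = ⌊1.826⌋ = 1 → row 2 (counted from top)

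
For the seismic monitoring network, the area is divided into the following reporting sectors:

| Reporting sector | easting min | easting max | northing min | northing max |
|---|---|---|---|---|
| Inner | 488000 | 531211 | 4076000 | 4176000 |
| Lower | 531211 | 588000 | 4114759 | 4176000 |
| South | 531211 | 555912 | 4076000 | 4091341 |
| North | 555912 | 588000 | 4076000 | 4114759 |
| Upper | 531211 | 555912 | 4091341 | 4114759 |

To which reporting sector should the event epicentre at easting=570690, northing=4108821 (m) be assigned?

The point has easting = 570690 and northing = 4108821.
Only North satisfies 555912 ≤ easting ≤ 588000 and 4076000 ≤ northing ≤ 4114759.

North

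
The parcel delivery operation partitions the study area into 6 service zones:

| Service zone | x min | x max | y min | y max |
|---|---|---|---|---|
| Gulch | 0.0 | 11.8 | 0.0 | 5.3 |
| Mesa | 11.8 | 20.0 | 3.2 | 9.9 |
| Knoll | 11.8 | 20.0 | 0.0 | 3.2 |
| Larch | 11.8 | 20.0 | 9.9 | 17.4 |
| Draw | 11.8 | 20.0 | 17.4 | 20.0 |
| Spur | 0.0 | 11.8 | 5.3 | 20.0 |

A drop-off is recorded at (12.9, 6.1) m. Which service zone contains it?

Mesa

The point has x = 12.9 and y = 6.1.
Only Mesa satisfies 11.8 ≤ x ≤ 20.0 and 3.2 ≤ y ≤ 9.9.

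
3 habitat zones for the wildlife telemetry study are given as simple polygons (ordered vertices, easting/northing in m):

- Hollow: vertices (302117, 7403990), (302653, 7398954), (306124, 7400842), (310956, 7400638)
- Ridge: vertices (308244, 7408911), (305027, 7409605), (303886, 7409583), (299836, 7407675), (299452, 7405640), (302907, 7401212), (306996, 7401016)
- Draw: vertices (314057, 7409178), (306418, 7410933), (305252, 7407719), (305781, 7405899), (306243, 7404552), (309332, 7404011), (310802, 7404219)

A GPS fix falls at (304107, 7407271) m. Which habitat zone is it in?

Ridge

Cast a ray rightward from (304107, 7407271). For each polygon, the edges (by vertex number in listed order) whose endpoints lie on opposite sides of northing = 7407271, where each meets that height, and whether that is right or left of the point:
Hollow: no edge straddles that height → 0 crossings.
Ridge: 4–5 at easting≈299759.8 (left), 7–1 at easting≈307984.8 (right) → 1 crossing.
Draw: 3–4 at easting≈305382.2 (right), 7–1 at easting≈312805.3 (right) → 2 crossings.
Only Ridge has an odd count, so the point is inside Ridge.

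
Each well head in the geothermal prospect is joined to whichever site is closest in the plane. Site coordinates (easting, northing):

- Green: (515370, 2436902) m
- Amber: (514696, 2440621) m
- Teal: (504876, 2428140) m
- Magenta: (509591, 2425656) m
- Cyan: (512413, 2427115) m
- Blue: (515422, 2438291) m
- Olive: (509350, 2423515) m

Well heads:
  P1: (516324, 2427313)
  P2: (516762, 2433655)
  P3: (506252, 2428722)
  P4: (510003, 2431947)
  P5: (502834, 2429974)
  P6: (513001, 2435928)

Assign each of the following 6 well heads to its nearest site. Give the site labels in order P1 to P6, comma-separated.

P1 → Cyan (d²=15335125.00)
P2 → Green (d²=12480673.00)
P3 → Teal (d²=2232100.00)
P4 → Cyan (d²=29156324.00)
P5 → Teal (d²=7533320.00)
P6 → Green (d²=6560837.00)

Cyan, Green, Teal, Cyan, Teal, Green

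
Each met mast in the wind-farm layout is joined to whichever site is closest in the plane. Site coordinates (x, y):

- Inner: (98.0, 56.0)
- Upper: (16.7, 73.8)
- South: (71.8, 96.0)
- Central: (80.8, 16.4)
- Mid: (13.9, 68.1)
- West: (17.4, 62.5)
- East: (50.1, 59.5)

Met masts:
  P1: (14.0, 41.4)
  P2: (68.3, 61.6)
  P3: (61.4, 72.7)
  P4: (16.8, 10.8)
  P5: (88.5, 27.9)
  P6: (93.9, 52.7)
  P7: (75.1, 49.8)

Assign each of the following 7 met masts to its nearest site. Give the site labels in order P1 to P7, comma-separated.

West, East, East, West, Central, Inner, Inner

P1 → West (d²=456.77)
P2 → East (d²=335.65)
P3 → East (d²=301.93)
P4 → West (d²=2673.25)
P5 → Central (d²=191.54)
P6 → Inner (d²=27.70)
P7 → Inner (d²=562.85)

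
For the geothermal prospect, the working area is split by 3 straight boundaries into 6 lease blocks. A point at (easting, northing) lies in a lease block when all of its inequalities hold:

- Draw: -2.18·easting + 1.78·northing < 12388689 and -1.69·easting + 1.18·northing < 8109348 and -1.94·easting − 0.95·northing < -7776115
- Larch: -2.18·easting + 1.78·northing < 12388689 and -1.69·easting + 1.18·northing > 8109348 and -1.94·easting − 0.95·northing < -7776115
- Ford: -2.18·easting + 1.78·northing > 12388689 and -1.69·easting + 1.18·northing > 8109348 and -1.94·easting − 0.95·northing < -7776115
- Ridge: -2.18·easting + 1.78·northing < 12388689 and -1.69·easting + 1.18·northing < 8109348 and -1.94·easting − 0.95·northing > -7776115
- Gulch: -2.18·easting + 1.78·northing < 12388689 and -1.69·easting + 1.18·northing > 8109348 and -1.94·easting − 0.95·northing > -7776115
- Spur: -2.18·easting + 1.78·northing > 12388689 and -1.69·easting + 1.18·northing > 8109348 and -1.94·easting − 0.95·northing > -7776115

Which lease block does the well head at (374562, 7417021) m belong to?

-2.18·374562 + 1.78·7417021 = 12385752.220, which is < 12388689
-1.69·374562 + 1.18·7417021 = 8119075.000, which is > 8109348
-1.94·374562 − 0.95·7417021 = -7772820.230, which is > -7776115
This sign pattern matches Gulch.

Gulch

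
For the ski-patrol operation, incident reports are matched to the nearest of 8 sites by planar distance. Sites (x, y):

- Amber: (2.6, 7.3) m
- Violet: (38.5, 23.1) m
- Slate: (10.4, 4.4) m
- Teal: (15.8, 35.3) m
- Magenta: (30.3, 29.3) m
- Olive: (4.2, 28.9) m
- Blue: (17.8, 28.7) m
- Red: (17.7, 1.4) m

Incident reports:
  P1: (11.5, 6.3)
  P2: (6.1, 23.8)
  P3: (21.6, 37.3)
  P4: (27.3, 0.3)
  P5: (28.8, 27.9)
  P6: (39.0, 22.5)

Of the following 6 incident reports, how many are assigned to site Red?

P1 → Slate
P2 → Olive
P3 → Teal
P4 → Red
P5 → Magenta
P6 → Violet
1 of the 6 goes to Red.

1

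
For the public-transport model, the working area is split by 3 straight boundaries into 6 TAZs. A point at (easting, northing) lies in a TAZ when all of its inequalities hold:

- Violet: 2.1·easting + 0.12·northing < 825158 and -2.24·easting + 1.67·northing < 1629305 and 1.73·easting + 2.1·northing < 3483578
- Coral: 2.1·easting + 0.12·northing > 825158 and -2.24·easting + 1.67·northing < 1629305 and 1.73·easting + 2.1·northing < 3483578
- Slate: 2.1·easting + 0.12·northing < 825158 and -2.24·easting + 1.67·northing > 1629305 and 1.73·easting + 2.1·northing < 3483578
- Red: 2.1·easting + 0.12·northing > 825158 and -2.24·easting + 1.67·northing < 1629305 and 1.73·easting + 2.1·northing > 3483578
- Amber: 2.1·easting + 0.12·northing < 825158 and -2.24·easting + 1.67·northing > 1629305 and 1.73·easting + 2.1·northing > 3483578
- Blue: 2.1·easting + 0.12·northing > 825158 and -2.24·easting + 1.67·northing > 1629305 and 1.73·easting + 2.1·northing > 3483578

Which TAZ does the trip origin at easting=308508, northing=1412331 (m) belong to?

2.1·308508 + 0.12·1412331 = 817346.520, which is < 825158
-2.24·308508 + 1.67·1412331 = 1667534.850, which is > 1629305
1.73·308508 + 2.1·1412331 = 3499613.940, which is > 3483578
This sign pattern matches Amber.

Amber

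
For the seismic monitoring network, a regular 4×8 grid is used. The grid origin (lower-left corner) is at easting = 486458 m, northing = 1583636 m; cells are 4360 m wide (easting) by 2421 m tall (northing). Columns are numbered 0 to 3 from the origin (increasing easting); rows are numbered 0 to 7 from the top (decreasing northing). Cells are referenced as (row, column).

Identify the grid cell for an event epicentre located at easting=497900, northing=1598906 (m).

Column index: ⌊(497900 − 486458) / 4360⌋ = ⌊2.624⌋ = 2
Row offset from origin: ⌊(1598906 − 1583636) / 2421⌋ = ⌊6.307⌋ = 6 → row 1 (counted from top)

(1, 2)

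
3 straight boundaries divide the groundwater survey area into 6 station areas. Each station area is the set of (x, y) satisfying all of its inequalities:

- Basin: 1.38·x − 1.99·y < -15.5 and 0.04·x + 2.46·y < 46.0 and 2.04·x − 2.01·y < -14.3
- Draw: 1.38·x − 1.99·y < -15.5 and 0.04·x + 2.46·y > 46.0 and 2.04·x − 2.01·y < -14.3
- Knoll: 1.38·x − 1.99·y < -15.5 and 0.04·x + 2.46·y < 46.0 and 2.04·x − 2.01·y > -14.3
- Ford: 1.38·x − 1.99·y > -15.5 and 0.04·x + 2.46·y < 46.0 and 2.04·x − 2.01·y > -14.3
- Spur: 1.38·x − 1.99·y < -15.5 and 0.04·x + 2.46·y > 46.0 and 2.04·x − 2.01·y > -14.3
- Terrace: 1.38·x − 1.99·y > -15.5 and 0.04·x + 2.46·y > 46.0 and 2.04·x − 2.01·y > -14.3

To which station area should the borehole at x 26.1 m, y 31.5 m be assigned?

1.38·26.1 − 1.99·31.5 = -26.667, which is < -15.5
0.04·26.1 + 2.46·31.5 = 78.534, which is > 46.0
2.04·26.1 − 2.01·31.5 = -10.071, which is > -14.3
This sign pattern matches Spur.

Spur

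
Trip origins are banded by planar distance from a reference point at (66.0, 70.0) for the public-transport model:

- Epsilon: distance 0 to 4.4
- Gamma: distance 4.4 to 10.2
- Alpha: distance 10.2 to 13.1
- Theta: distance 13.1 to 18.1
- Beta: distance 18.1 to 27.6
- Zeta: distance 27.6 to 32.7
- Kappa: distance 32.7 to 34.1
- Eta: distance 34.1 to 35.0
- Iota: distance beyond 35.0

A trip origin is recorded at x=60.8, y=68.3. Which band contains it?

Gamma

Distance = √((60.8−66.0)² + (68.3−70.0)²) = √(27.040 + 2.890) = 5.471.
4.4 ≤ 5.471 < 10.2 → Gamma.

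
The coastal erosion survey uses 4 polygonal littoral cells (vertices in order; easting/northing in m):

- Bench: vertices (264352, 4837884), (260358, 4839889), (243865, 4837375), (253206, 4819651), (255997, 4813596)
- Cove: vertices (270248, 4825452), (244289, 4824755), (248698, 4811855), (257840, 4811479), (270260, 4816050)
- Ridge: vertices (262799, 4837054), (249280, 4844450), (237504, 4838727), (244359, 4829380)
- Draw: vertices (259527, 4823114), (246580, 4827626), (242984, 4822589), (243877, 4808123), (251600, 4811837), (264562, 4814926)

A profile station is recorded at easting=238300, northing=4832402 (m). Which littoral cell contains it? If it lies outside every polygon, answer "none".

none

Cast a ray rightward from (238300, 4832402). For each polygon, the edges (by vertex number in listed order) whose endpoints lie on opposite sides of northing = 4832402, where each meets that height, and whether that is right or left of the point:
Bench: 3–4 at easting≈246485.9 (right), 5–1 at easting≈262466.2 (right) → 2 crossings.
Cove: no edge straddles that height → 0 crossings.
Ridge: 3–4 at easting≈242142.7 (right), 4–1 at easting≈251620.6 (right) → 2 crossings.
Draw: no edge straddles that height → 0 crossings.
All counts are even, so the point lies outside every listed polygon.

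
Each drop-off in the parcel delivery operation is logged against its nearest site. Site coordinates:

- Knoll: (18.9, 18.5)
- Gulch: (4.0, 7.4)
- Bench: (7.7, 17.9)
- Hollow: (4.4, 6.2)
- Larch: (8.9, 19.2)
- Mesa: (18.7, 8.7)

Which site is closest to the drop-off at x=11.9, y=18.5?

Squared distances to each site:
Knoll: 49.000; Gulch: 185.620; Bench: 18.000; Hollow: 207.540; Larch: 9.490; Mesa: 142.280.
Minimum at Larch.

Larch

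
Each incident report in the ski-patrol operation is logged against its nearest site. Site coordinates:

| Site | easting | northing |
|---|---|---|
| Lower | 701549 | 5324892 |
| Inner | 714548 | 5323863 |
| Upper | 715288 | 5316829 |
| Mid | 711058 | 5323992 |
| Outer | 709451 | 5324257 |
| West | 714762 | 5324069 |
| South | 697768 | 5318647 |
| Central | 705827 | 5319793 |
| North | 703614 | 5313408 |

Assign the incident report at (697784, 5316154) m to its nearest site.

Squared distances to each site:
Lower: 90527869.000; Inner: 340460377.000; Upper: 306845641.000; Mid: 237633320.000; Outer: 201777498.000; West: 350899709.000; South: 6215305.000; Central: 77932170.000; North: 41529416.000.
Minimum at South.

South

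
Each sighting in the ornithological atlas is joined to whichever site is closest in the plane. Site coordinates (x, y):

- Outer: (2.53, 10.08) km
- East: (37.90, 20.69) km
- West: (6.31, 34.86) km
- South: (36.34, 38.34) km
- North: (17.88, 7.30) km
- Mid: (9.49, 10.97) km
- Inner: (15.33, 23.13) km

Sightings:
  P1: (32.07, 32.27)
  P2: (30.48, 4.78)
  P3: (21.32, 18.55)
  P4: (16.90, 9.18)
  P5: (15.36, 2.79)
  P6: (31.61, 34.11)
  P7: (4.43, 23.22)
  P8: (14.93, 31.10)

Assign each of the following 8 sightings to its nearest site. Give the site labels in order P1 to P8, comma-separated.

P1 → South (d²=55.08)
P2 → North (d²=165.11)
P3 → Inner (d²=56.86)
P4 → North (d²=4.49)
P5 → North (d²=26.69)
P6 → South (d²=40.27)
P7 → Inner (d²=118.82)
P8 → Inner (d²=63.68)

South, North, Inner, North, North, South, Inner, Inner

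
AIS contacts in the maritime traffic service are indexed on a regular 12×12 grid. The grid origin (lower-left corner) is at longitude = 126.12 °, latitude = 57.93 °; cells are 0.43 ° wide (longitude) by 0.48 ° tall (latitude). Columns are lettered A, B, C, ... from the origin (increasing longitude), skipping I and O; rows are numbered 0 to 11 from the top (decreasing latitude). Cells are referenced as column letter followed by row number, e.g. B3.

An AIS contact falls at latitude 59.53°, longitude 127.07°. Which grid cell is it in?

Column index: ⌊(127.07 − 126.12) / 0.43⌋ = ⌊2.209⌋ = 2 → column C
Row offset from origin: ⌊(59.53 − 57.93) / 0.48⌋ = ⌊3.333⌋ = 3 → row 8 (counted from top)

C8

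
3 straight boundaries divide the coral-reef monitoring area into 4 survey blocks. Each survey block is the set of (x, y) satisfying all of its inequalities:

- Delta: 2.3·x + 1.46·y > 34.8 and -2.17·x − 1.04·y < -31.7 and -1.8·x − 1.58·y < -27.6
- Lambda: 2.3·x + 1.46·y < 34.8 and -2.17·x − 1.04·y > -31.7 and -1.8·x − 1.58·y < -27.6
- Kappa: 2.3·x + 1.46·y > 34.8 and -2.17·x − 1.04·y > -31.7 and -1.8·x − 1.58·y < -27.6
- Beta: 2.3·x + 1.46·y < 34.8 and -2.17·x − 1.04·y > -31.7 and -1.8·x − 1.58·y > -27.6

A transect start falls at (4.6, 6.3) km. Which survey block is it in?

Beta

2.3·4.6 + 1.46·6.3 = 19.778, which is < 34.8
-2.17·4.6 − 1.04·6.3 = -16.534, which is > -31.7
-1.8·4.6 − 1.58·6.3 = -18.234, which is > -27.6
This sign pattern matches Beta.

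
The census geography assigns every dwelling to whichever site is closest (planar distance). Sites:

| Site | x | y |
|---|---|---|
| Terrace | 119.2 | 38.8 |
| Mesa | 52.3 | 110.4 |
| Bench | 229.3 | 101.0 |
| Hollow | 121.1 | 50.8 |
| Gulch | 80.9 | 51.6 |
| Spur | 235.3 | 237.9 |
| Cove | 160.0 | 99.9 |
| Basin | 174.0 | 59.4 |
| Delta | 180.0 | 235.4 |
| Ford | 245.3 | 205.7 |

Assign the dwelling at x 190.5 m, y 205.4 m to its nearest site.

Delta

Squared distances to each site:
Terrace: 32839.250; Mesa: 28124.240; Bench: 12404.800; Hollow: 28717.520; Gulch: 35666.600; Spur: 3063.290; Cove: 12060.500; Basin: 21588.250; Delta: 1010.250; Ford: 3003.130.
Minimum at Delta.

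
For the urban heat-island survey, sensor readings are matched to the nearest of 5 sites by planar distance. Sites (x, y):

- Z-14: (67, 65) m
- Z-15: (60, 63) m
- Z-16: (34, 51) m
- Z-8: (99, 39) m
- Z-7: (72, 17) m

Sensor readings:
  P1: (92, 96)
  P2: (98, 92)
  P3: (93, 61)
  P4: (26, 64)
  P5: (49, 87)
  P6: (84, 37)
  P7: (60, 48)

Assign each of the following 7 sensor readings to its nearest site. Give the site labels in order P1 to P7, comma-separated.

P1 → Z-14 (d²=1586.00)
P2 → Z-14 (d²=1690.00)
P3 → Z-8 (d²=520.00)
P4 → Z-16 (d²=233.00)
P5 → Z-15 (d²=697.00)
P6 → Z-8 (d²=229.00)
P7 → Z-15 (d²=225.00)

Z-14, Z-14, Z-8, Z-16, Z-15, Z-8, Z-15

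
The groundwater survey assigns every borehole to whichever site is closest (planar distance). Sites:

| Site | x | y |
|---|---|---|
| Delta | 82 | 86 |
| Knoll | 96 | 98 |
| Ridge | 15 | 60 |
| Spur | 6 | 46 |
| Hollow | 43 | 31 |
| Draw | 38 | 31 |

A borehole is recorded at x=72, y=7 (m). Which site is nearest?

Hollow

Squared distances to each site:
Delta: 6341.000; Knoll: 8857.000; Ridge: 6058.000; Spur: 5877.000; Hollow: 1417.000; Draw: 1732.000.
Minimum at Hollow.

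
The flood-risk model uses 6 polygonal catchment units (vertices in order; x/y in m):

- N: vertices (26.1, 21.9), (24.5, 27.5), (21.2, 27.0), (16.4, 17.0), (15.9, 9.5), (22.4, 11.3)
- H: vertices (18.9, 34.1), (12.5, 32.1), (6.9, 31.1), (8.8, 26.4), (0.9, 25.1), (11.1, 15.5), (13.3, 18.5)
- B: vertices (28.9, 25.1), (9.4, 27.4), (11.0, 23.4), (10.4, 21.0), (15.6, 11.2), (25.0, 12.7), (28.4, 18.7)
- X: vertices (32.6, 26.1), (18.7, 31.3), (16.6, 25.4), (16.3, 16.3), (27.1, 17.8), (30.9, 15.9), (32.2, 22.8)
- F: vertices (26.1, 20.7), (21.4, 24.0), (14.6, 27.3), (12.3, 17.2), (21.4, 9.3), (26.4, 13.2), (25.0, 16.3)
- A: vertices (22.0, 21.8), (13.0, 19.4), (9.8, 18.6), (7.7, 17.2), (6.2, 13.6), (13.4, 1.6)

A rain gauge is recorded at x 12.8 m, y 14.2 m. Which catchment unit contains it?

A

Cast a ray rightward from (12.8, 14.2). For each polygon, the edges (by vertex number in listed order) whose endpoints lie on opposite sides of y = 14.2, where each meets that height, and whether that is right or left of the point:
N: 4–5 at x≈16.21 (right), 6–1 at x≈23.41 (right) → 2 crossings.
H: no edge straddles that height → 0 crossings.
B: 4–5 at x≈14.01 (right), 6–7 at x≈25.85 (right) → 2 crossings.
X: no edge straddles that height → 0 crossings.
F: 4–5 at x≈15.76 (right), 6–7 at x≈25.95 (right) → 2 crossings.
A: 4–5 at x≈6.45 (left), 6–1 at x≈18.76 (right) → 1 crossing.
Only A has an odd count, so the point is inside A.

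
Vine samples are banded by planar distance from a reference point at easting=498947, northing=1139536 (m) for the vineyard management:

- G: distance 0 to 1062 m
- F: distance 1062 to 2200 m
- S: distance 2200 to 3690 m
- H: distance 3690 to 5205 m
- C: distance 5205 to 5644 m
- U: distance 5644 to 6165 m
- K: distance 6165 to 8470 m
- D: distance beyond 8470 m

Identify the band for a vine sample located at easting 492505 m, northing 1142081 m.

K

Distance = √((492505−498947)² + (1142081−1139536)²) = √(41499364.000 + 6477025.000) = 6926.499 m.
6165 ≤ 6926.499 < 8470 → K.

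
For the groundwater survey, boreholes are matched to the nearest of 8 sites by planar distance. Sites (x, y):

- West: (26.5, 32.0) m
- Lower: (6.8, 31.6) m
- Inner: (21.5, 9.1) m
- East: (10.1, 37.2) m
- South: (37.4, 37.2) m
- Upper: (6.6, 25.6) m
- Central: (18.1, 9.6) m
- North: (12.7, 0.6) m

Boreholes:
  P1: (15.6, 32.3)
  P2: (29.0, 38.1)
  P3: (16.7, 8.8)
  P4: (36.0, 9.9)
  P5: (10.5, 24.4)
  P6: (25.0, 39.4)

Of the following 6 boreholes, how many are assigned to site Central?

P1 → East
P2 → West
P3 → Central
P4 → Inner
P5 → Upper
P6 → West
1 of the 6 goes to Central.

1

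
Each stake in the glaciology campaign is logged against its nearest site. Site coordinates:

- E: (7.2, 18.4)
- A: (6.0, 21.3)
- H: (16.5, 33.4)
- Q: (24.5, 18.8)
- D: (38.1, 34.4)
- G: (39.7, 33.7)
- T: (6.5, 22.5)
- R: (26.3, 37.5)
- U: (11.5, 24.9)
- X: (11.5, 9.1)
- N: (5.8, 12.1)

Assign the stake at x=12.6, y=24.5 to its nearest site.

Squared distances to each site:
E: 66.370; A: 53.800; H: 94.420; Q: 174.100; D: 748.260; G: 819.050; T: 41.210; R: 356.690; U: 1.370; X: 238.370; N: 200.000.
Minimum at U.

U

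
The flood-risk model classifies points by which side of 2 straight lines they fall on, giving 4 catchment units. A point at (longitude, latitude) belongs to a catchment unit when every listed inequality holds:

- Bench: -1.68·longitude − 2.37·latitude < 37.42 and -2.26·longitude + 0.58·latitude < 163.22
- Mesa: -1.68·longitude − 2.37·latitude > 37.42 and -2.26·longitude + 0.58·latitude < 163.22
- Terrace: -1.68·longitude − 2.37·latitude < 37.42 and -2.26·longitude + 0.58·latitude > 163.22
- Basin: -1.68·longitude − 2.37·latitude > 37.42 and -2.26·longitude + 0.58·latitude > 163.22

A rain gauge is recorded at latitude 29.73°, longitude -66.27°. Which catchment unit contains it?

Basin

-1.68·-66.27 − 2.37·29.73 = 40.873, which is > 37.42
-2.26·-66.27 + 0.58·29.73 = 167.014, which is > 163.22
This sign pattern matches Basin.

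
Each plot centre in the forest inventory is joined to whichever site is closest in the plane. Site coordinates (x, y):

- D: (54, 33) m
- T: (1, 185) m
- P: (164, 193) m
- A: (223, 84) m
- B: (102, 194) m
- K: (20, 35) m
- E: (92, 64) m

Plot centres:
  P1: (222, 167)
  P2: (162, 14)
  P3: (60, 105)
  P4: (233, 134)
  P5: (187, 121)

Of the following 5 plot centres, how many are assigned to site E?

2

P1 → P
P2 → E
P3 → E
P4 → A
P5 → A
2 of the 5 go to E.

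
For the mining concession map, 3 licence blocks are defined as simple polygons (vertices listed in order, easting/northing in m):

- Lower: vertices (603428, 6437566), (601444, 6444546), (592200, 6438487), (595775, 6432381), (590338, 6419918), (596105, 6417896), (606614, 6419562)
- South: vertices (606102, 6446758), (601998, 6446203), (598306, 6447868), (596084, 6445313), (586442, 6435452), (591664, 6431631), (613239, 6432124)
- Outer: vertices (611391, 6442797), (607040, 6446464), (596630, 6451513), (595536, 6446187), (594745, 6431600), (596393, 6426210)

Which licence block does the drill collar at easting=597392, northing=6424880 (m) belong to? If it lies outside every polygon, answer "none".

Cast a ray rightward from (597392, 6424880). For each polygon, the edges (by vertex number in listed order) whose endpoints lie on opposite sides of northing = 6424880, where each meets that height, and whether that is right or left of the point:
Lower: 4–5 at easting≈592502.7 (left), 7–1 at easting≈605672.9 (right) → 1 crossing.
South: no edge straddles that height → 0 crossings.
Outer: no edge straddles that height → 0 crossings.
Only Lower has an odd count, so the point is inside Lower.

Lower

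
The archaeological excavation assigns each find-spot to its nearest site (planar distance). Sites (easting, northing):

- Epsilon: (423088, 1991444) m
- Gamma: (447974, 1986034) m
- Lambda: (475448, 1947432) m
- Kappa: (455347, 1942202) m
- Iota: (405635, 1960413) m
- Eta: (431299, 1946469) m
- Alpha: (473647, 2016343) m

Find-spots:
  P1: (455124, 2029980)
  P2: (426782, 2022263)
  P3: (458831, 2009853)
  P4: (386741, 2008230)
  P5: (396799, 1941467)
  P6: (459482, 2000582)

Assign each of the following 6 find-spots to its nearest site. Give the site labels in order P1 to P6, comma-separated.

Alpha, Epsilon, Alpha, Epsilon, Iota, Gamma

P1 → Alpha (d²=529069298.00)
P2 → Epsilon (d²=963456397.00)
P3 → Alpha (d²=261633956.00)
P4 → Epsilon (d²=1602874205.00)
P5 → Iota (d²=437025812.00)
P6 → Gamma (d²=344078368.00)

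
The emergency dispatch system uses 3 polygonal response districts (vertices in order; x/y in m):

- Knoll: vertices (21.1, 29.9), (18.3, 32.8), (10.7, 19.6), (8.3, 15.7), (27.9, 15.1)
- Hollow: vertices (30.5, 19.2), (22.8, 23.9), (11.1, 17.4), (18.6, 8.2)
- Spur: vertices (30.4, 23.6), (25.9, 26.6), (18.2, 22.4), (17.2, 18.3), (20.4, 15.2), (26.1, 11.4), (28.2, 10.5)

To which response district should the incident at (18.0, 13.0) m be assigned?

Cast a ray rightward from (18.0, 13.0). For each polygon, the edges (by vertex number in listed order) whose endpoints lie on opposite sides of y = 13.0, where each meets that height, and whether that is right or left of the point:
Knoll: no edge straddles that height → 0 crossings.
Hollow: 3–4 at x≈14.69 (left), 4–1 at x≈23.79 (right) → 1 crossing.
Spur: 5–6 at x≈23.70 (right), 7–1 at x≈28.62 (right) → 2 crossings.
Only Hollow has an odd count, so the point is inside Hollow.

Hollow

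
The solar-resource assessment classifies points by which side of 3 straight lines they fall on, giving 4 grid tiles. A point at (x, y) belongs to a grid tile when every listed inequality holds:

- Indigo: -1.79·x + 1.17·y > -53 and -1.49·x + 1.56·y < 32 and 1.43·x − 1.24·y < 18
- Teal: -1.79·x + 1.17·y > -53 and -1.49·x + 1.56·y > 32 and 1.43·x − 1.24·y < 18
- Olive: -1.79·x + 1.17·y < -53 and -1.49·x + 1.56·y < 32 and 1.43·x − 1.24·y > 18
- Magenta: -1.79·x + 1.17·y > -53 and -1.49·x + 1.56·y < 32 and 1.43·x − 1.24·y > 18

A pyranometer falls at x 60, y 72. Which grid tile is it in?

-1.79·60 + 1.17·72 = -23.160, which is > -53
-1.49·60 + 1.56·72 = 22.920, which is < 32
1.43·60 − 1.24·72 = -3.480, which is < 18
This sign pattern matches Indigo.

Indigo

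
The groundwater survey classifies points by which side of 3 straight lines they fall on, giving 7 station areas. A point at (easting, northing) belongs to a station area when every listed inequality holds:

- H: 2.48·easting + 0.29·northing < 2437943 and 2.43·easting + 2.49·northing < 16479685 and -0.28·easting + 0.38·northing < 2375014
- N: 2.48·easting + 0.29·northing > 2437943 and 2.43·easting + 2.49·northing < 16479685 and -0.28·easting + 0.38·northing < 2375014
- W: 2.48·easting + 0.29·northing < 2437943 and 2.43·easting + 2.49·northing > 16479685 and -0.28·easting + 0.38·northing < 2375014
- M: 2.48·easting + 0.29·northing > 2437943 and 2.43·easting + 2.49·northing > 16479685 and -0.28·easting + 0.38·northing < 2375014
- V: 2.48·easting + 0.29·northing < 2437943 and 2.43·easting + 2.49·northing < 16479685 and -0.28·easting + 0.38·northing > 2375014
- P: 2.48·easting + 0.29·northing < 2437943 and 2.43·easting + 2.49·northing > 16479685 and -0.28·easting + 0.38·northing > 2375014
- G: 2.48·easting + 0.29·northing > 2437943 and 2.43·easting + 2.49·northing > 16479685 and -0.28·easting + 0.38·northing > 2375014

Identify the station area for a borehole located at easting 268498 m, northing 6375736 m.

2.48·268498 + 0.29·6375736 = 2514838.480, which is > 2437943
2.43·268498 + 2.49·6375736 = 16528032.780, which is > 16479685
-0.28·268498 + 0.38·6375736 = 2347600.240, which is < 2375014
This sign pattern matches M.

M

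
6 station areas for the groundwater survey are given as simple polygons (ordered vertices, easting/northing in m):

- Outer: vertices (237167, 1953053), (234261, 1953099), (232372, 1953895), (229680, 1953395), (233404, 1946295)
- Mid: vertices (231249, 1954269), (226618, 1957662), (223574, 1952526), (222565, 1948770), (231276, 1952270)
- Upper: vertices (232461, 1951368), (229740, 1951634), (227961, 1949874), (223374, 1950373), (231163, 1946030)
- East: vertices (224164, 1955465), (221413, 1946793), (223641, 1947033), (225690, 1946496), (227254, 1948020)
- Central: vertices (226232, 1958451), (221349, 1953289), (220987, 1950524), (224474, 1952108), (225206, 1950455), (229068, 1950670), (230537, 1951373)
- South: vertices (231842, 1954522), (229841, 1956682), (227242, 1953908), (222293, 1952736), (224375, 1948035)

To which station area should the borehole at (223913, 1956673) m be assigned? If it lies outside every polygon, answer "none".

none

Cast a ray rightward from (223913, 1956673). For each polygon, the edges (by vertex number in listed order) whose endpoints lie on opposite sides of northing = 1956673, where each meets that height, and whether that is right or left of the point:
Outer: no edge straddles that height → 0 crossings.
Mid: 1–2 at easting≈227967.9 (right), 2–3 at easting≈226031.8 (right) → 2 crossings.
Upper: no edge straddles that height → 0 crossings.
East: no edge straddles that height → 0 crossings.
Central: 1–2 at easting≈224550.1 (right), 7–1 at easting≈227313.4 (right) → 2 crossings.
South: 1–2 at easting≈229849.3 (right), 2–3 at easting≈229832.6 (right) → 2 crossings.
All counts are even, so the point lies outside every listed polygon.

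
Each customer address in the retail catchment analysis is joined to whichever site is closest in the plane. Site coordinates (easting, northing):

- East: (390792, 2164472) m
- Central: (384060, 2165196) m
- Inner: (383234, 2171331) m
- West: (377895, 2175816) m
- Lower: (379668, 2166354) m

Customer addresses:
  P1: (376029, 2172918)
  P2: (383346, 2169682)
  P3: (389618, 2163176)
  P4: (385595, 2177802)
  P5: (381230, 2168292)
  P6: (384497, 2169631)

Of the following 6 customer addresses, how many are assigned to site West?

1

P1 → West
P2 → Inner
P3 → East
P4 → Inner
P5 → Lower
P6 → Inner
1 of the 6 goes to West.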